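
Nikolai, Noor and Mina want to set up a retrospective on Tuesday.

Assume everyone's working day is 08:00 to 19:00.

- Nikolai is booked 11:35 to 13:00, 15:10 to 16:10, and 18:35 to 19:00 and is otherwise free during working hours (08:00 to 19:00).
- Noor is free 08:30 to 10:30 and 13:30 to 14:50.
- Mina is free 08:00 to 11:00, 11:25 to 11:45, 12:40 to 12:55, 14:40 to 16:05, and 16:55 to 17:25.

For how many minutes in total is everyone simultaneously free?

Nikolai free within 08:00–19:00: 08:00–11:35, 13:00–15:10, 16:10–18:35.
Nikolai ∩ Noor: 08:30–10:30, 13:30–14:50.
Nikolai ∩ Noor ∩ Mina: 08:30–10:30, 14:40–14:50.
Total common minutes: 120 + 10 = 130.

130 minutes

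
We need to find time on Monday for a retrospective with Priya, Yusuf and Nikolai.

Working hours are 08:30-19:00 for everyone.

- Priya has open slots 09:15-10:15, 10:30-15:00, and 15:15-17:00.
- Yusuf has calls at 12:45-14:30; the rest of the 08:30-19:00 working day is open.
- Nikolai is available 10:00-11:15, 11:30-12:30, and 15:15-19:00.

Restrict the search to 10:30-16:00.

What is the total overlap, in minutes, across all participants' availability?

Yusuf free within 08:30–19:00: 08:30–12:45, 14:30–19:00.
Priya ∩ Yusuf: 09:15–10:15, 10:30–12:45, 14:30–15:00, 15:15–17:00.
Priya ∩ Yusuf ∩ Nikolai: 10:00–10:15, 10:30–11:15, 11:30–12:30, 15:15–17:00.
Restricted to 10:30–16:00: 10:30–11:15, 11:30–12:30, 15:15–16:00.
Total common minutes: 45 + 60 + 45 = 150.

150 minutes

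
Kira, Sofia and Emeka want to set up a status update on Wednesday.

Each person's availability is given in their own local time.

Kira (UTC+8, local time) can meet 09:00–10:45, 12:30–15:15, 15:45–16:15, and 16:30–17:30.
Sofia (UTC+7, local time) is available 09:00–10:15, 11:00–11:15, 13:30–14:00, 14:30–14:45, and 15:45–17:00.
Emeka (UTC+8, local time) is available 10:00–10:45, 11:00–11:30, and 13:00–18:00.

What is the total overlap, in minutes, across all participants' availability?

120 minutes

Kira → UTC: 01:00–02:45, 04:30–07:15, 07:45–08:15, 08:30–09:30.
Sofia → UTC: 02:00–03:15, 04:00–04:15, 06:30–07:00, 07:30–07:45, 08:45–10:00.
Emeka → UTC: 02:00–02:45, 03:00–03:30, 05:00–10:00.
Kira ∩ Sofia: 02:00–02:45, 06:30–07:00, 08:45–09:30.
Kira ∩ Sofia ∩ Emeka: 02:00–02:45, 06:30–07:00, 08:45–09:30.
Total common minutes: 45 + 30 + 45 = 120.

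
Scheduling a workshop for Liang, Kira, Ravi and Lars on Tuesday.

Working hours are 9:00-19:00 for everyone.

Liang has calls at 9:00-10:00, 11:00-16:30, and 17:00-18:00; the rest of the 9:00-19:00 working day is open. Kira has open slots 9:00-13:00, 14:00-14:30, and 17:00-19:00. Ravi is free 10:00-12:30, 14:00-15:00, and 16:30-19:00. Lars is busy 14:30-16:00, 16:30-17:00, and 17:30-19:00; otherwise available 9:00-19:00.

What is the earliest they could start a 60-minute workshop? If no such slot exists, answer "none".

10:00

Liang free within 09:00–19:00: 10:00–11:00, 16:30–17:00, 18:00–19:00.
Lars free within 09:00–19:00: 09:00–14:30, 16:00–16:30, 17:00–17:30.
Liang ∩ Kira: 10:00–11:00, 18:00–19:00.
Liang ∩ Kira ∩ Ravi: 10:00–11:00, 18:00–19:00.
Liang ∩ Kira ∩ Ravi ∩ Lars: 10:00–11:00.
Windows ≥ 60 min: 10:00–11:00.
Earliest such window starts at 10:00.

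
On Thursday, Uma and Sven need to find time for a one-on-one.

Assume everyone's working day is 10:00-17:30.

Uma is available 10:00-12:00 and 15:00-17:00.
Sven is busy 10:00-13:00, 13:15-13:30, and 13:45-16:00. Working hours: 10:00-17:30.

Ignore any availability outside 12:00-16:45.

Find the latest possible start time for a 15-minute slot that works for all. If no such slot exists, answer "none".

16:30

Sven free within 10:00–17:30: 13:00–13:15, 13:30–13:45, 16:00–17:30.
Uma ∩ Sven: 16:00–17:00.
Restricted to 12:00–16:45: 16:00–16:45.
Windows ≥ 15 min: 16:00–16:45.
Latest start in the last window 16:00–16:45 is 16:45 − 15 min = 16:30.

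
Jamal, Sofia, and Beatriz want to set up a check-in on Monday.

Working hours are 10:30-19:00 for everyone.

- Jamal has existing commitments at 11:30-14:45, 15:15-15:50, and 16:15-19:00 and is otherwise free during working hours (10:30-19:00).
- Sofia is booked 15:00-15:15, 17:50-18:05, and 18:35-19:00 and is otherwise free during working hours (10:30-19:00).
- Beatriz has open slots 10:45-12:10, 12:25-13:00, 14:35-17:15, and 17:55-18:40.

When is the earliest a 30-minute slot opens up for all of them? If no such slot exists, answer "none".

10:45

Jamal free within 10:30–19:00: 10:30–11:30, 14:45–15:15, 15:50–16:15.
Sofia free within 10:30–19:00: 10:30–15:00, 15:15–17:50, 18:05–18:35.
Jamal ∩ Sofia: 10:30–11:30, 14:45–15:00, 15:50–16:15.
Jamal ∩ Sofia ∩ Beatriz: 10:45–11:30, 14:45–15:00, 15:50–16:15.
Windows ≥ 30 min: 10:45–11:30.
Earliest such window starts at 10:45.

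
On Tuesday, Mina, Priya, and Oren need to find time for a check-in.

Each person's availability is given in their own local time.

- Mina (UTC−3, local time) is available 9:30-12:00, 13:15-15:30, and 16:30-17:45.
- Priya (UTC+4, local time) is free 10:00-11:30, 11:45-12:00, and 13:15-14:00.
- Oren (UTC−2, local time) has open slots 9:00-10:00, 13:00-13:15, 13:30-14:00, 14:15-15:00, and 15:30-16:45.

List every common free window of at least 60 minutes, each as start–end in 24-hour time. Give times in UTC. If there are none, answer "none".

Mina → UTC: 12:30–15:00, 16:15–18:30, 19:30–20:45.
Priya → UTC: 06:00–07:30, 07:45–08:00, 09:15–10:00.
Oren → UTC: 11:00–12:00, 15:00–15:15, 15:30–16:00, 16:15–17:00, 17:30–18:45.
Mina ∩ Priya: (none).
Mina ∩ Priya ∩ Oren: (none).
Windows ≥ 60 min: (none).

none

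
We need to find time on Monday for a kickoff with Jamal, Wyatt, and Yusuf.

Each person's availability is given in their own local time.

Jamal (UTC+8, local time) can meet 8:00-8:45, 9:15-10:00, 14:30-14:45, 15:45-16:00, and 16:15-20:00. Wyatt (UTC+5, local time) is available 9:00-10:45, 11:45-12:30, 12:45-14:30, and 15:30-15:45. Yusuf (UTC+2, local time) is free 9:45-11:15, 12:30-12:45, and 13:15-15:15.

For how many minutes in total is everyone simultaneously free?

Jamal → UTC: 00:00–00:45, 01:15–02:00, 06:30–06:45, 07:45–08:00, 08:15–12:00.
Wyatt → UTC: 04:00–05:45, 06:45–07:30, 07:45–09:30, 10:30–10:45.
Yusuf → UTC: 07:45–09:15, 10:30–10:45, 11:15–13:15.
Jamal ∩ Wyatt: 07:45–08:00, 08:15–09:30, 10:30–10:45.
Jamal ∩ Wyatt ∩ Yusuf: 07:45–08:00, 08:15–09:15, 10:30–10:45.
Total common minutes: 15 + 60 + 15 = 90.

90 minutes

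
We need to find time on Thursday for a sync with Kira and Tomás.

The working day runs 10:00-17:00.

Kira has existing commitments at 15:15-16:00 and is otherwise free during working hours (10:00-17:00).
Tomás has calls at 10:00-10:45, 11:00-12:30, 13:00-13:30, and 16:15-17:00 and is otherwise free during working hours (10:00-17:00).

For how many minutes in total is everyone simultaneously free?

165 minutes

Kira free within 10:00–17:00: 10:00–15:15, 16:00–17:00.
Tomás free within 10:00–17:00: 10:45–11:00, 12:30–13:00, 13:30–16:15.
Kira ∩ Tomás: 10:45–11:00, 12:30–13:00, 13:30–15:15, 16:00–16:15.
Total common minutes: 15 + 30 + 105 + 15 = 165.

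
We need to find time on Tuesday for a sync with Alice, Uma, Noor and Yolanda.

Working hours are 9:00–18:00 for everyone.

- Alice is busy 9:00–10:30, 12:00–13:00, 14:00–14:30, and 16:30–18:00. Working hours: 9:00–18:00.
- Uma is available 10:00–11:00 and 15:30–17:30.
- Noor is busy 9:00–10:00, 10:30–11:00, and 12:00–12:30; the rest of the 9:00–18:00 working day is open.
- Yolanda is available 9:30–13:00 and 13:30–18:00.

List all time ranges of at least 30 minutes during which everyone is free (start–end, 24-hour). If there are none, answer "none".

15:30–16:30

Alice free within 09:00–18:00: 10:30–12:00, 13:00–14:00, 14:30–16:30.
Noor free within 09:00–18:00: 10:00–10:30, 11:00–12:00, 12:30–18:00.
Alice ∩ Uma: 10:30–11:00, 15:30–16:30.
Alice ∩ Uma ∩ Noor: 15:30–16:30.
Alice ∩ Uma ∩ Noor ∩ Yolanda: 15:30–16:30.
Windows ≥ 30 min: 15:30–16:30.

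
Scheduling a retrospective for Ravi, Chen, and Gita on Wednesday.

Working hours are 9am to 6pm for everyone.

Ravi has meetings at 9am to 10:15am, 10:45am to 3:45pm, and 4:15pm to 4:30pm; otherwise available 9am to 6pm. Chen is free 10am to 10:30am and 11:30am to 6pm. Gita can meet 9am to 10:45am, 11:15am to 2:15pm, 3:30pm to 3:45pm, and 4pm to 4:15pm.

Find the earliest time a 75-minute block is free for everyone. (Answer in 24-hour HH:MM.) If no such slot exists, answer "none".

none

Ravi free within 09:00–18:00: 10:15–10:45, 15:45–16:15, 16:30–18:00.
Ravi ∩ Chen: 10:15–10:30, 15:45–16:15, 16:30–18:00.
Ravi ∩ Chen ∩ Gita: 10:15–10:30, 16:00–16:15.
Windows ≥ 75 min: (none).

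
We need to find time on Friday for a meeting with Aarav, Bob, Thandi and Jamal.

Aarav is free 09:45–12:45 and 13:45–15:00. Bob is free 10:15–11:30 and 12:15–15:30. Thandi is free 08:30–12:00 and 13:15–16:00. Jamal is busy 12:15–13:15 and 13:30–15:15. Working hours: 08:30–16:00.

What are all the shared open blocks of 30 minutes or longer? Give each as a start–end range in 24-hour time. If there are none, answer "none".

Jamal free within 08:30–16:00: 08:30–12:15, 13:15–13:30, 15:15–16:00.
Aarav ∩ Bob: 10:15–11:30, 12:15–12:45, 13:45–15:00.
Aarav ∩ Bob ∩ Thandi: 10:15–11:30, 13:45–15:00.
Aarav ∩ Bob ∩ Thandi ∩ Jamal: 10:15–11:30.
Windows ≥ 30 min: 10:15–11:30.

10:15–11:30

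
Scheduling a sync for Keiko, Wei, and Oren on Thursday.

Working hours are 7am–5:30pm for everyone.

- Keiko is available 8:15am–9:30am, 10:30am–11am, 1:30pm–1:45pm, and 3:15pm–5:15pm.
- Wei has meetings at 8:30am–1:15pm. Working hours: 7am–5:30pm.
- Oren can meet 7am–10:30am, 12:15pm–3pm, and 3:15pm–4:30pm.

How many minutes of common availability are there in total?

105 minutes

Wei free within 07:00–17:30: 07:00–08:30, 13:15–17:30.
Keiko ∩ Wei: 08:15–08:30, 13:30–13:45, 15:15–17:15.
Keiko ∩ Wei ∩ Oren: 08:15–08:30, 13:30–13:45, 15:15–16:30.
Total common minutes: 15 + 15 + 75 = 105.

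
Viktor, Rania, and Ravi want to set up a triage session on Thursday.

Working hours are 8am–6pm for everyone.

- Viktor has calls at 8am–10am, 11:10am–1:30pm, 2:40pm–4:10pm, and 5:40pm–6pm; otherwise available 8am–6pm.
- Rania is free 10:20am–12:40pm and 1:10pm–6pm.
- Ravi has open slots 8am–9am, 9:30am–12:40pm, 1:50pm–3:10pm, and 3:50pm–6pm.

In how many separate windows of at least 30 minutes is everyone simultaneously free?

Viktor free within 08:00–18:00: 10:00–11:10, 13:30–14:40, 16:10–17:40.
Viktor ∩ Rania: 10:20–11:10, 13:30–14:40, 16:10–17:40.
Viktor ∩ Rania ∩ Ravi: 10:20–11:10, 13:50–14:40, 16:10–17:40.
Windows ≥ 30 min: 10:20–11:10, 13:50–14:40, 16:10–17:40.
That's 3 windows.

3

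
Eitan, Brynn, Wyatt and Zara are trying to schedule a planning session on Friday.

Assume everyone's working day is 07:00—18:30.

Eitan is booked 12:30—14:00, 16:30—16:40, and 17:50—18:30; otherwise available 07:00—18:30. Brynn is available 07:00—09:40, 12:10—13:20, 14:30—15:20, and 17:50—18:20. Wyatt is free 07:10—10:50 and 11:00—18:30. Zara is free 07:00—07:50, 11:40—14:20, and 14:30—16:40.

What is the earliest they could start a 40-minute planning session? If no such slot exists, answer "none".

07:10

Eitan free within 07:00–18:30: 07:00–12:30, 14:00–16:30, 16:40–17:50.
Eitan ∩ Brynn: 07:00–09:40, 12:10–12:30, 14:30–15:20.
Eitan ∩ Brynn ∩ Wyatt: 07:10–09:40, 12:10–12:30, 14:30–15:20.
Eitan ∩ Brynn ∩ Wyatt ∩ Zara: 07:10–07:50, 12:10–12:30, 14:30–15:20.
Windows ≥ 40 min: 07:10–07:50, 14:30–15:20.
Earliest such window starts at 07:10.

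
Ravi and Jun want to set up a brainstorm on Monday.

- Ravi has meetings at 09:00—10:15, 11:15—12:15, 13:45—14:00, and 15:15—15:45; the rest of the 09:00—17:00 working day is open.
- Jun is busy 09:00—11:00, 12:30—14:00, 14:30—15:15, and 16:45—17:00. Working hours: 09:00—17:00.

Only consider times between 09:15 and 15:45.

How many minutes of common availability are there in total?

60 minutes

Ravi free within 09:00–17:00: 10:15–11:15, 12:15–13:45, 14:00–15:15, 15:45–17:00.
Jun free within 09:00–17:00: 11:00–12:30, 14:00–14:30, 15:15–16:45.
Ravi ∩ Jun: 11:00–11:15, 12:15–12:30, 14:00–14:30, 15:45–16:45.
Restricted to 09:15–15:45: 11:00–11:15, 12:15–12:30, 14:00–14:30.
Total common minutes: 15 + 15 + 30 = 60.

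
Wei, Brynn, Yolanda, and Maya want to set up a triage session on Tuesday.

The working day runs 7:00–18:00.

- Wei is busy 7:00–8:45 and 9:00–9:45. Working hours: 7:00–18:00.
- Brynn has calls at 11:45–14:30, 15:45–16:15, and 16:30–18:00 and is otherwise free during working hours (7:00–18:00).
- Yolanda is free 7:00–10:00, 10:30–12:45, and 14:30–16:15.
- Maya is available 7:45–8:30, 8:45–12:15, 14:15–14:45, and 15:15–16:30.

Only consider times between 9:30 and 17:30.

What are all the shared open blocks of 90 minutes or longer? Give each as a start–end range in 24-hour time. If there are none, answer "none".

Wei free within 07:00–18:00: 08:45–09:00, 09:45–18:00.
Brynn free within 07:00–18:00: 07:00–11:45, 14:30–15:45, 16:15–16:30.
Wei ∩ Brynn: 08:45–09:00, 09:45–11:45, 14:30–15:45, 16:15–16:30.
Wei ∩ Brynn ∩ Yolanda: 08:45–09:00, 09:45–10:00, 10:30–11:45, 14:30–15:45.
Wei ∩ Brynn ∩ Yolanda ∩ Maya: 08:45–09:00, 09:45–10:00, 10:30–11:45, 14:30–14:45, 15:15–15:45.
Restricted to 09:30–17:30: 09:45–10:00, 10:30–11:45, 14:30–14:45, 15:15–15:45.
Windows ≥ 90 min: (none).

none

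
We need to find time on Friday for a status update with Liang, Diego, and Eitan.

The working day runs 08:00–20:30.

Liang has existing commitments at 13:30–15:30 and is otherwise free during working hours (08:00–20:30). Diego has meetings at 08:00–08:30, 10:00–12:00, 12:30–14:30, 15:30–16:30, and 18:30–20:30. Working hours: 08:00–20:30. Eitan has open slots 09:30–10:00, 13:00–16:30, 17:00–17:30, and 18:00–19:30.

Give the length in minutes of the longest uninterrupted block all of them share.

30 minutes

Liang free within 08:00–20:30: 08:00–13:30, 15:30–20:30.
Diego free within 08:00–20:30: 08:30–10:00, 12:00–12:30, 14:30–15:30, 16:30–18:30.
Liang ∩ Diego: 08:30–10:00, 12:00–12:30, 16:30–18:30.
Liang ∩ Diego ∩ Eitan: 09:30–10:00, 17:00–17:30, 18:00–18:30.
Common window lengths: 30, 30, 30 min; longest is 30.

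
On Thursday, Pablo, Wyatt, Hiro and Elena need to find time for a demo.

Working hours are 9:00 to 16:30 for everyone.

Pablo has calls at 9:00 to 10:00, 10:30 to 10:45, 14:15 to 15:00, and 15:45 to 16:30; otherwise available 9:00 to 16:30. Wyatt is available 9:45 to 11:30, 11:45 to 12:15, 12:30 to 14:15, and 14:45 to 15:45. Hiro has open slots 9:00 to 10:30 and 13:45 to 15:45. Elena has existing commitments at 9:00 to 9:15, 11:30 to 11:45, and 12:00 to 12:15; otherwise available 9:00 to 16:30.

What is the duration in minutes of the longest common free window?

Pablo free within 09:00–16:30: 10:00–10:30, 10:45–14:15, 15:00–15:45.
Elena free within 09:00–16:30: 09:15–11:30, 11:45–12:00, 12:15–16:30.
Pablo ∩ Wyatt: 10:00–10:30, 10:45–11:30, 11:45–12:15, 12:30–14:15, 15:00–15:45.
Pablo ∩ Wyatt ∩ Hiro: 10:00–10:30, 13:45–14:15, 15:00–15:45.
Pablo ∩ Wyatt ∩ Hiro ∩ Elena: 10:00–10:30, 13:45–14:15, 15:00–15:45.
Common window lengths: 30, 30, 45 min; longest is 45.

45 minutes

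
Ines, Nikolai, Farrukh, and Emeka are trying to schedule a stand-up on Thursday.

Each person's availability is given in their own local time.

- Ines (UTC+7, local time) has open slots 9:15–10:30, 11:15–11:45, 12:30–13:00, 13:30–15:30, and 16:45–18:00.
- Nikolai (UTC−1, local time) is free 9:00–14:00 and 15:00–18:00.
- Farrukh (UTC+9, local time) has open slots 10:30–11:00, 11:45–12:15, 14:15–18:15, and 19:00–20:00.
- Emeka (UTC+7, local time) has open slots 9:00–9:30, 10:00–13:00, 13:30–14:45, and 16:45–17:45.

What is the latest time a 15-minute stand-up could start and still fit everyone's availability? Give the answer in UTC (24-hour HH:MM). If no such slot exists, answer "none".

10:30

Ines → UTC: 02:15–03:30, 04:15–04:45, 05:30–06:00, 06:30–08:30, 09:45–11:00.
Nikolai → UTC: 10:00–15:00, 16:00–19:00.
Farrukh → UTC: 01:30–02:00, 02:45–03:15, 05:15–09:15, 10:00–11:00.
Emeka → UTC: 02:00–02:30, 03:00–06:00, 06:30–07:45, 09:45–10:45.
Ines ∩ Nikolai: 10:00–11:00.
Ines ∩ Nikolai ∩ Farrukh: 10:00–11:00.
Ines ∩ Nikolai ∩ Farrukh ∩ Emeka: 10:00–10:45.
Windows ≥ 15 min: 10:00–10:45.
Latest start in the last window 10:00–10:45 is 10:45 − 15 min = 10:30.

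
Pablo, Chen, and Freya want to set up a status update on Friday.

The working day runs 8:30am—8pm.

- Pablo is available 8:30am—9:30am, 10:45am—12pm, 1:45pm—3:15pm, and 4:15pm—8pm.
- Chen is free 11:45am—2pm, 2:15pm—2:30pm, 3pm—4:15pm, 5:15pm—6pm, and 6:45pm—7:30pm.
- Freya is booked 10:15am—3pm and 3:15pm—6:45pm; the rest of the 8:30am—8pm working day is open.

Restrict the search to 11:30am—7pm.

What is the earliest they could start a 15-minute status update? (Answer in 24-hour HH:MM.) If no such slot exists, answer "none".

Freya free within 08:30–20:00: 08:30–10:15, 15:00–15:15, 18:45–20:00.
Pablo ∩ Chen: 11:45–12:00, 13:45–14:00, 14:15–14:30, 15:00–15:15, 17:15–18:00, 18:45–19:30.
Pablo ∩ Chen ∩ Freya: 15:00–15:15, 18:45–19:30.
Restricted to 11:30–19:00: 15:00–15:15, 18:45–19:00.
Windows ≥ 15 min: 15:00–15:15, 18:45–19:00.
Earliest such window starts at 15:00.

15:00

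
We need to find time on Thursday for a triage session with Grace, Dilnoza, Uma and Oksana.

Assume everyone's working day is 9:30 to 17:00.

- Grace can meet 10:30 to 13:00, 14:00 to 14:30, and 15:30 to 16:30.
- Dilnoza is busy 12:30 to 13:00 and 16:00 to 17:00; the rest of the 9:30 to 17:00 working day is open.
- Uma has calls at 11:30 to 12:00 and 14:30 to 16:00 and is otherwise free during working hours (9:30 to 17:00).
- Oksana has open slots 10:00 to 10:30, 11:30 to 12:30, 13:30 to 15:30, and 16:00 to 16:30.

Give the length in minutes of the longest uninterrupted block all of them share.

30 minutes

Dilnoza free within 09:30–17:00: 09:30–12:30, 13:00–16:00.
Uma free within 09:30–17:00: 09:30–11:30, 12:00–14:30, 16:00–17:00.
Grace ∩ Dilnoza: 10:30–12:30, 14:00–14:30, 15:30–16:00.
Grace ∩ Dilnoza ∩ Uma: 10:30–11:30, 12:00–12:30, 14:00–14:30.
Grace ∩ Dilnoza ∩ Uma ∩ Oksana: 12:00–12:30, 14:00–14:30.
Common window lengths: 30, 30 min; longest is 30.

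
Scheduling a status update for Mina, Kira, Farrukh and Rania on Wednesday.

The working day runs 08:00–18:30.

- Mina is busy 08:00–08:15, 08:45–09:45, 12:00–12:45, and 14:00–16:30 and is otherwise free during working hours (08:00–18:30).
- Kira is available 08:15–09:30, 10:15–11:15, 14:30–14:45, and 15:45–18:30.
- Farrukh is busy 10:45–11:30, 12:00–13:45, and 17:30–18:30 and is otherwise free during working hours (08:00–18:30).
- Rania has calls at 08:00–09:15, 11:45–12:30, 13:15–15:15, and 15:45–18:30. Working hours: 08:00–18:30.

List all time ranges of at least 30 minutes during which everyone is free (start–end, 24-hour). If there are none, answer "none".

Mina free within 08:00–18:30: 08:15–08:45, 09:45–12:00, 12:45–14:00, 16:30–18:30.
Farrukh free within 08:00–18:30: 08:00–10:45, 11:30–12:00, 13:45–17:30.
Rania free within 08:00–18:30: 09:15–11:45, 12:30–13:15, 15:15–15:45.
Mina ∩ Kira: 08:15–08:45, 10:15–11:15, 16:30–18:30.
Mina ∩ Kira ∩ Farrukh: 08:15–08:45, 10:15–10:45, 16:30–17:30.
Mina ∩ Kira ∩ Farrukh ∩ Rania: 10:15–10:45.
Windows ≥ 30 min: 10:15–10:45.

10:15–10:45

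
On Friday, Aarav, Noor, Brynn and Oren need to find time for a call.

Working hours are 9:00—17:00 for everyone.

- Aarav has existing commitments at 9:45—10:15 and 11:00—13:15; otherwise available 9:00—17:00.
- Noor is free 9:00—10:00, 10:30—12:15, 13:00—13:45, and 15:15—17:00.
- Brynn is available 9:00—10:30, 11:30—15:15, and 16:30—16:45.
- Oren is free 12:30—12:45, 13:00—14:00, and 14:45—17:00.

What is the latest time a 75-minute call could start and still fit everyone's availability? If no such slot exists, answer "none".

Aarav free within 09:00–17:00: 09:00–09:45, 10:15–11:00, 13:15–17:00.
Aarav ∩ Noor: 09:00–09:45, 10:30–11:00, 13:15–13:45, 15:15–17:00.
Aarav ∩ Noor ∩ Brynn: 09:00–09:45, 13:15–13:45, 16:30–16:45.
Aarav ∩ Noor ∩ Brynn ∩ Oren: 13:15–13:45, 16:30–16:45.
Windows ≥ 75 min: (none).

none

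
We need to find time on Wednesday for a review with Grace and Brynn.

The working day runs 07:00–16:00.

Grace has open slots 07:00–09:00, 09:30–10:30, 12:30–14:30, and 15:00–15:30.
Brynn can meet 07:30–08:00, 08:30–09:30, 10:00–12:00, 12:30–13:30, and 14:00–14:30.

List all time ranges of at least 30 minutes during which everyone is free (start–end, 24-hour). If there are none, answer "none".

Grace ∩ Brynn: 07:30–08:00, 08:30–09:00, 10:00–10:30, 12:30–13:30, 14:00–14:30.
Windows ≥ 30 min: 07:30–08:00, 08:30–09:00, 10:00–10:30, 12:30–13:30, 14:00–14:30.

07:30–08:00, 08:30–09:00, 10:00–10:30, 12:30–13:30, 14:00–14:30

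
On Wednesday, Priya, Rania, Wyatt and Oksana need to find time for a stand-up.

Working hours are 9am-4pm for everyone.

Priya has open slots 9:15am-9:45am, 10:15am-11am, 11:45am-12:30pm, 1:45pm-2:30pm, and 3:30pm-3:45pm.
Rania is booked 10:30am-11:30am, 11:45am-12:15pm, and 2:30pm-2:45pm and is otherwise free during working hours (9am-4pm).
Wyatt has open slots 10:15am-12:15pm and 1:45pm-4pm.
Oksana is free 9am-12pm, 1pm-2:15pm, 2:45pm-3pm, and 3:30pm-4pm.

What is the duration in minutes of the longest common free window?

Rania free within 09:00–16:00: 09:00–10:30, 11:30–11:45, 12:15–14:30, 14:45–16:00.
Priya ∩ Rania: 09:15–09:45, 10:15–10:30, 12:15–12:30, 13:45–14:30, 15:30–15:45.
Priya ∩ Rania ∩ Wyatt: 10:15–10:30, 13:45–14:30, 15:30–15:45.
Priya ∩ Rania ∩ Wyatt ∩ Oksana: 10:15–10:30, 13:45–14:15, 15:30–15:45.
Common window lengths: 15, 30, 15 min; longest is 30.

30 minutes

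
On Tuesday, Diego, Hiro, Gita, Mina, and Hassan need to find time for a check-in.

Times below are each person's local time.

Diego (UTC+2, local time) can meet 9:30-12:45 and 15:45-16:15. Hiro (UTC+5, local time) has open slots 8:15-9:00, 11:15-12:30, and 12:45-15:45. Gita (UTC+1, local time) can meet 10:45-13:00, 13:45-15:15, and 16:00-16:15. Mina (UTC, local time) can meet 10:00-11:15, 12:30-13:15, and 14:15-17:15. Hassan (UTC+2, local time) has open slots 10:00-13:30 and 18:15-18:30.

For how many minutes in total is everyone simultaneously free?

Diego → UTC: 07:30–10:45, 13:45–14:15.
Hiro → UTC: 03:15–04:00, 06:15–07:30, 07:45–10:45.
Gita → UTC: 09:45–12:00, 12:45–14:15, 15:00–15:15.
Mina → UTC: 10:00–11:15, 12:30–13:15, 14:15–17:15.
Hassan → UTC: 08:00–11:30, 16:15–16:30.
Diego ∩ Hiro: 07:45–10:45.
Diego ∩ Hiro ∩ Gita: 09:45–10:45.
Diego ∩ Hiro ∩ Gita ∩ Mina: 10:00–10:45.
Diego ∩ Hiro ∩ Gita ∩ Mina ∩ Hassan: 10:00–10:45.
Total common minutes: 45.

45 minutes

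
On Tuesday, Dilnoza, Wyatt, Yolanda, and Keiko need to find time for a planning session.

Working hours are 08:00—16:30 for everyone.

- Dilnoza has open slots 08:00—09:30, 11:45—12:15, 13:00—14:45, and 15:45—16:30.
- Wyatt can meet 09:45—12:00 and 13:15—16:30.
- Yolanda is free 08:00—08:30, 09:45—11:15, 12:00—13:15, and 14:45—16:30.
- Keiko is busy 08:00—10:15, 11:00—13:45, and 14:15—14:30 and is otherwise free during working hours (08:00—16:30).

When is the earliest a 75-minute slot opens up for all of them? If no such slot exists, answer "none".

Keiko free within 08:00–16:30: 10:15–11:00, 13:45–14:15, 14:30–16:30.
Dilnoza ∩ Wyatt: 11:45–12:00, 13:15–14:45, 15:45–16:30.
Dilnoza ∩ Wyatt ∩ Yolanda: 15:45–16:30.
Dilnoza ∩ Wyatt ∩ Yolanda ∩ Keiko: 15:45–16:30.
Windows ≥ 75 min: (none).

none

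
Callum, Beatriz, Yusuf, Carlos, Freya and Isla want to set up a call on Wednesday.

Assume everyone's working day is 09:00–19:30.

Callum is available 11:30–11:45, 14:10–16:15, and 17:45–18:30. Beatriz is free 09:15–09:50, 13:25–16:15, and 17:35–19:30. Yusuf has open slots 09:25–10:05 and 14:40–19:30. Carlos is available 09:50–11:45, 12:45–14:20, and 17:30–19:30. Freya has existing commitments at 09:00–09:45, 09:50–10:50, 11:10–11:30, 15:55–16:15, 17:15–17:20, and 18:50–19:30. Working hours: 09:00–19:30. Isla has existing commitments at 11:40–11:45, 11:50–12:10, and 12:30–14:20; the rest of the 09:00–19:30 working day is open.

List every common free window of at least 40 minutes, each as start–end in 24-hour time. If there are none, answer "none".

Freya free within 09:00–19:30: 09:45–09:50, 10:50–11:10, 11:30–15:55, 16:15–17:15, 17:20–18:50.
Isla free within 09:00–19:30: 09:00–11:40, 11:45–11:50, 12:10–12:30, 14:20–19:30.
Callum ∩ Beatriz: 14:10–16:15, 17:45–18:30.
Callum ∩ Beatriz ∩ Yusuf: 14:40–16:15, 17:45–18:30.
Callum ∩ Beatriz ∩ Yusuf ∩ Carlos: 17:45–18:30.
Callum ∩ Beatriz ∩ Yusuf ∩ Carlos ∩ Freya: 17:45–18:30.
Callum ∩ Beatriz ∩ Yusuf ∩ Carlos ∩ Freya ∩ Isla: 17:45–18:30.
Windows ≥ 40 min: 17:45–18:30.

17:45–18:30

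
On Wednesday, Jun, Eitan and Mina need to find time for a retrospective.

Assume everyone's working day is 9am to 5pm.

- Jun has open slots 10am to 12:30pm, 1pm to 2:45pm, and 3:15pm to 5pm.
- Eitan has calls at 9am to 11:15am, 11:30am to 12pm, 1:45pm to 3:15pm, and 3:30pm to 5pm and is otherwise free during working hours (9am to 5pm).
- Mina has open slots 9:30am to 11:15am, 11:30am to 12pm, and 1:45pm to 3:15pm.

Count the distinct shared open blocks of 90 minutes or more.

0

Eitan free within 09:00–17:00: 11:15–11:30, 12:00–13:45, 15:15–15:30.
Jun ∩ Eitan: 11:15–11:30, 12:00–12:30, 13:00–13:45, 15:15–15:30.
Jun ∩ Eitan ∩ Mina: (none).
Windows ≥ 90 min: (none).
That's 0 windows.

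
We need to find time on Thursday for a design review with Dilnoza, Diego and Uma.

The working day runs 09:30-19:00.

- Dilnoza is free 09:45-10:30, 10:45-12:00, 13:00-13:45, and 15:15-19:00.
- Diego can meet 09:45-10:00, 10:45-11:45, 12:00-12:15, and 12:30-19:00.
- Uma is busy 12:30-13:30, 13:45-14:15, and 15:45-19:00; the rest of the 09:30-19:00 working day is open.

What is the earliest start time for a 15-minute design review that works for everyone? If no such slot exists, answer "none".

Uma free within 09:30–19:00: 09:30–12:30, 13:30–13:45, 14:15–15:45.
Dilnoza ∩ Diego: 09:45–10:00, 10:45–11:45, 13:00–13:45, 15:15–19:00.
Dilnoza ∩ Diego ∩ Uma: 09:45–10:00, 10:45–11:45, 13:30–13:45, 15:15–15:45.
Windows ≥ 15 min: 09:45–10:00, 10:45–11:45, 13:30–13:45, 15:15–15:45.
Earliest such window starts at 09:45.

09:45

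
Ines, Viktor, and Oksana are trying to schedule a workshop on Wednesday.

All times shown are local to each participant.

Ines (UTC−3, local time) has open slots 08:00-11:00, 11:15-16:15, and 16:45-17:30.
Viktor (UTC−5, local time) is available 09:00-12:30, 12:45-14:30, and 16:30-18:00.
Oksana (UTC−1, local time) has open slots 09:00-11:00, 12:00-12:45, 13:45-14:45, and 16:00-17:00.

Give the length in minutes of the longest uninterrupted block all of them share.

Ines → UTC: 11:00–14:00, 14:15–19:15, 19:45–20:30.
Viktor → UTC: 14:00–17:30, 17:45–19:30, 21:30–23:00.
Oksana → UTC: 10:00–12:00, 13:00–13:45, 14:45–15:45, 17:00–18:00.
Ines ∩ Viktor: 14:15–17:30, 17:45–19:15.
Ines ∩ Viktor ∩ Oksana: 14:45–15:45, 17:00–17:30, 17:45–18:00.
Common window lengths: 60, 30, 15 min; longest is 60.

60 minutes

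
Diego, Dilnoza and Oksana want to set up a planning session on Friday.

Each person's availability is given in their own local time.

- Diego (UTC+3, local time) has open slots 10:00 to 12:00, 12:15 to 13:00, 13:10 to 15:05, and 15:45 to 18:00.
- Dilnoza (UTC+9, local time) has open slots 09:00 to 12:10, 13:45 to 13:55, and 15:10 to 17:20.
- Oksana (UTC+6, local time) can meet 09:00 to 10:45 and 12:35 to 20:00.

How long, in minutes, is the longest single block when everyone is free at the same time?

80 minutes

Diego → UTC: 07:00–09:00, 09:15–10:00, 10:10–12:05, 12:45–15:00.
Dilnoza → UTC: 00:00–03:10, 04:45–04:55, 06:10–08:20.
Oksana → UTC: 03:00–04:45, 06:35–14:00.
Diego ∩ Dilnoza: 07:00–08:20.
Diego ∩ Dilnoza ∩ Oksana: 07:00–08:20.
Single common window of 80 minutes.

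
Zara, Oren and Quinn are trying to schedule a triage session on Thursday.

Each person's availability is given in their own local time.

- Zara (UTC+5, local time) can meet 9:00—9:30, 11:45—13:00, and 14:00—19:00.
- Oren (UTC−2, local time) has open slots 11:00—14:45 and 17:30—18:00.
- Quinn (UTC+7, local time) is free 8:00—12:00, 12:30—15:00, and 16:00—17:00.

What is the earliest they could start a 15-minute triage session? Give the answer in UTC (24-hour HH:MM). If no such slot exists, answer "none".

none

Zara → UTC: 04:00–04:30, 06:45–08:00, 09:00–14:00.
Oren → UTC: 13:00–16:45, 19:30–20:00.
Quinn → UTC: 01:00–05:00, 05:30–08:00, 09:00–10:00.
Zara ∩ Oren: 13:00–14:00.
Zara ∩ Oren ∩ Quinn: (none).
Windows ≥ 15 min: (none).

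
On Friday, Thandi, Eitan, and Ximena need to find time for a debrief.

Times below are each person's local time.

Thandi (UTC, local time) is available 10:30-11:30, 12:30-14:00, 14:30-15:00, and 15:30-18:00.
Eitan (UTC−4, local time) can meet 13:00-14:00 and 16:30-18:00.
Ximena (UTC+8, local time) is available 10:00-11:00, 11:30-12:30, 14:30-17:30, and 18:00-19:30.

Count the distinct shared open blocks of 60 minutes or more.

Thandi → UTC: 10:30–11:30, 12:30–14:00, 14:30–15:00, 15:30–18:00.
Eitan → UTC: 17:00–18:00, 20:30–22:00.
Ximena → UTC: 02:00–03:00, 03:30–04:30, 06:30–09:30, 10:00–11:30.
Thandi ∩ Eitan: 17:00–18:00.
Thandi ∩ Eitan ∩ Ximena: (none).
Windows ≥ 60 min: (none).
That's 0 windows.

0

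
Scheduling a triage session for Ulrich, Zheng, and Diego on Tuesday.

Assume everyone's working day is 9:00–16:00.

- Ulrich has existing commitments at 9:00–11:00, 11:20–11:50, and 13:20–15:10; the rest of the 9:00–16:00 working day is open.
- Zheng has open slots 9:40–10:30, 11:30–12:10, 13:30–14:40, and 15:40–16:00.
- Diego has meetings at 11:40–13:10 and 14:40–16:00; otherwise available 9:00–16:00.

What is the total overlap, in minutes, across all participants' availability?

Ulrich free within 09:00–16:00: 11:00–11:20, 11:50–13:20, 15:10–16:00.
Diego free within 09:00–16:00: 09:00–11:40, 13:10–14:40.
Ulrich ∩ Zheng: 11:50–12:10, 15:40–16:00.
Ulrich ∩ Zheng ∩ Diego: (none).
Total common minutes: 0.

0 minutes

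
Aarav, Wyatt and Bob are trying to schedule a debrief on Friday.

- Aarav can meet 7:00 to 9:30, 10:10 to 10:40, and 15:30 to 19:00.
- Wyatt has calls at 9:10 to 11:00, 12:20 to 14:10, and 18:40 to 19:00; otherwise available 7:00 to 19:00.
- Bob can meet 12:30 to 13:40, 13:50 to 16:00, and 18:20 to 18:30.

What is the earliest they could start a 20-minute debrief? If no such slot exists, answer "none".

15:30

Wyatt free within 07:00–19:00: 07:00–09:10, 11:00–12:20, 14:10–18:40.
Aarav ∩ Wyatt: 07:00–09:10, 15:30–18:40.
Aarav ∩ Wyatt ∩ Bob: 15:30–16:00, 18:20–18:30.
Windows ≥ 20 min: 15:30–16:00.
Earliest such window starts at 15:30.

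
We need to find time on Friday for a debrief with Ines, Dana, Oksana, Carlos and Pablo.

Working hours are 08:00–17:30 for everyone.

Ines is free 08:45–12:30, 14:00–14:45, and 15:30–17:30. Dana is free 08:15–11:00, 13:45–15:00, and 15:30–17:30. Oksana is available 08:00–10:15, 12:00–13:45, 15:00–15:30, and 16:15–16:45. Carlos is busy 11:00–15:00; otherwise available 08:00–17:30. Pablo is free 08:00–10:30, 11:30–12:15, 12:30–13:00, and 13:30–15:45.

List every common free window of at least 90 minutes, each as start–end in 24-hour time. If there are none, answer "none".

08:45–10:15

Carlos free within 08:00–17:30: 08:00–11:00, 15:00–17:30.
Ines ∩ Dana: 08:45–11:00, 14:00–14:45, 15:30–17:30.
Ines ∩ Dana ∩ Oksana: 08:45–10:15, 16:15–16:45.
Ines ∩ Dana ∩ Oksana ∩ Carlos: 08:45–10:15, 16:15–16:45.
Ines ∩ Dana ∩ Oksana ∩ Carlos ∩ Pablo: 08:45–10:15.
Windows ≥ 90 min: 08:45–10:15.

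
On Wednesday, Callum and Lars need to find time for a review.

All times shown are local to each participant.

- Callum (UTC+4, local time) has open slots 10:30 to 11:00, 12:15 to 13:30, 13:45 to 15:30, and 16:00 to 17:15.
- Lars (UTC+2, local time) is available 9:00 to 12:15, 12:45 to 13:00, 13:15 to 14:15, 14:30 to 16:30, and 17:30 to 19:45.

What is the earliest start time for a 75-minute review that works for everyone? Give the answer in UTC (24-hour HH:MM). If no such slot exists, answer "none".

08:15

Callum → UTC: 06:30–07:00, 08:15–09:30, 09:45–11:30, 12:00–13:15.
Lars → UTC: 07:00–10:15, 10:45–11:00, 11:15–12:15, 12:30–14:30, 15:30–17:45.
Callum ∩ Lars: 08:15–09:30, 09:45–10:15, 10:45–11:00, 11:15–11:30, 12:00–12:15, 12:30–13:15.
Windows ≥ 75 min: 08:15–09:30.
Earliest such window starts at 08:15.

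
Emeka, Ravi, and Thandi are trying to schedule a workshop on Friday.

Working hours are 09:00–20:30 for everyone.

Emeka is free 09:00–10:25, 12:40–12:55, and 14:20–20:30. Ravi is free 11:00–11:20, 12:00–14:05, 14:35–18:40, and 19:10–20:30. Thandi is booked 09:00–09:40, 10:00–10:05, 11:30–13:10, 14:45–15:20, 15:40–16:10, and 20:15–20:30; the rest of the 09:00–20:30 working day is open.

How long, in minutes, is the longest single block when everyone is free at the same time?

Thandi free within 09:00–20:30: 09:40–10:00, 10:05–11:30, 13:10–14:45, 15:20–15:40, 16:10–20:15.
Emeka ∩ Ravi: 12:40–12:55, 14:35–18:40, 19:10–20:30.
Emeka ∩ Ravi ∩ Thandi: 14:35–14:45, 15:20–15:40, 16:10–18:40, 19:10–20:15.
Common window lengths: 10, 20, 150, 65 min; longest is 150.

150 minutes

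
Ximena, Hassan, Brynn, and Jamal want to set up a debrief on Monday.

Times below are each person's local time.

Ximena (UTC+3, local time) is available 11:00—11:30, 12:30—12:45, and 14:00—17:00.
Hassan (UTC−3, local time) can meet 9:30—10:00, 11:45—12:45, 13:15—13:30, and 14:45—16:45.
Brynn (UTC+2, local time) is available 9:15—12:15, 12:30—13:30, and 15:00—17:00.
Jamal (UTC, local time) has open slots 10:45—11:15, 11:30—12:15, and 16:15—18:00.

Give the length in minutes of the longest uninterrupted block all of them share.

Ximena → UTC: 08:00–08:30, 09:30–09:45, 11:00–14:00.
Hassan → UTC: 12:30–13:00, 14:45–15:45, 16:15–16:30, 17:45–19:45.
Brynn → UTC: 07:15–10:15, 10:30–11:30, 13:00–15:00.
Jamal → UTC: 10:45–11:15, 11:30–12:15, 16:15–18:00.
Ximena ∩ Hassan: 12:30–13:00.
Ximena ∩ Hassan ∩ Brynn: (none).
Ximena ∩ Hassan ∩ Brynn ∩ Jamal: (none).
No common window.

0 minutes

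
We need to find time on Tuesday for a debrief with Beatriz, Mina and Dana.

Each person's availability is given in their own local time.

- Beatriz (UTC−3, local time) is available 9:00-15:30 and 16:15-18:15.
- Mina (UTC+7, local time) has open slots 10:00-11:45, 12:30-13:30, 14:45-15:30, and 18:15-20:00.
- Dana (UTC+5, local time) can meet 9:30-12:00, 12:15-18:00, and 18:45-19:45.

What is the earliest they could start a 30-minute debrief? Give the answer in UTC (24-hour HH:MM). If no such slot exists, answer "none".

Beatriz → UTC: 12:00–18:30, 19:15–21:15.
Mina → UTC: 03:00–04:45, 05:30–06:30, 07:45–08:30, 11:15–13:00.
Dana → UTC: 04:30–07:00, 07:15–13:00, 13:45–14:45.
Beatriz ∩ Mina: 12:00–13:00.
Beatriz ∩ Mina ∩ Dana: 12:00–13:00.
Windows ≥ 30 min: 12:00–13:00.
Earliest such window starts at 12:00.

12:00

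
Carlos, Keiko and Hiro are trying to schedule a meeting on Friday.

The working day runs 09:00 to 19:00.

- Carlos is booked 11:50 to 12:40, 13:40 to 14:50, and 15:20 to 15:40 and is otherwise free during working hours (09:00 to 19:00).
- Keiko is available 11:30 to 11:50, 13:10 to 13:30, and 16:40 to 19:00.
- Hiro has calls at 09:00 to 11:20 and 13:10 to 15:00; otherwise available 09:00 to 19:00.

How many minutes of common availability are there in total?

160 minutes

Carlos free within 09:00–19:00: 09:00–11:50, 12:40–13:40, 14:50–15:20, 15:40–19:00.
Hiro free within 09:00–19:00: 11:20–13:10, 15:00–19:00.
Carlos ∩ Keiko: 11:30–11:50, 13:10–13:30, 16:40–19:00.
Carlos ∩ Keiko ∩ Hiro: 11:30–11:50, 16:40–19:00.
Total common minutes: 20 + 140 = 160.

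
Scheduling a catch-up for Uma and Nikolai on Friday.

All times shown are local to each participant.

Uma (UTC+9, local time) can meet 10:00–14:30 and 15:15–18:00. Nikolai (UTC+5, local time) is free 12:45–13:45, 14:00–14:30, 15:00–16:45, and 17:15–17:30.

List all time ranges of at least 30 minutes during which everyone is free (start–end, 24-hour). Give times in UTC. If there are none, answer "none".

Uma → UTC: 01:00–05:30, 06:15–09:00.
Nikolai → UTC: 07:45–08:45, 09:00–09:30, 10:00–11:45, 12:15–12:30.
Uma ∩ Nikolai: 07:45–08:45.
Windows ≥ 30 min: 07:45–08:45.

07:45–08:45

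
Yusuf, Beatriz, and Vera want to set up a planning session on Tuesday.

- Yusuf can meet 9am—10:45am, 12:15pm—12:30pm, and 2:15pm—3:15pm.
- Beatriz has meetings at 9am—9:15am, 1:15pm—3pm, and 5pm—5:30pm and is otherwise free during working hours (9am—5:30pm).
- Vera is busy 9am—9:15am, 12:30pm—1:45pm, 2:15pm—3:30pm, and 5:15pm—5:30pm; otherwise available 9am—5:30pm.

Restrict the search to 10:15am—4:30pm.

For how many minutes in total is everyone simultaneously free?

Beatriz free within 09:00–17:30: 09:15–13:15, 15:00–17:00.
Vera free within 09:00–17:30: 09:15–12:30, 13:45–14:15, 15:30–17:15.
Yusuf ∩ Beatriz: 09:15–10:45, 12:15–12:30, 15:00–15:15.
Yusuf ∩ Beatriz ∩ Vera: 09:15–10:45, 12:15–12:30.
Restricted to 10:15–16:30: 10:15–10:45, 12:15–12:30.
Total common minutes: 30 + 15 = 45.

45 minutes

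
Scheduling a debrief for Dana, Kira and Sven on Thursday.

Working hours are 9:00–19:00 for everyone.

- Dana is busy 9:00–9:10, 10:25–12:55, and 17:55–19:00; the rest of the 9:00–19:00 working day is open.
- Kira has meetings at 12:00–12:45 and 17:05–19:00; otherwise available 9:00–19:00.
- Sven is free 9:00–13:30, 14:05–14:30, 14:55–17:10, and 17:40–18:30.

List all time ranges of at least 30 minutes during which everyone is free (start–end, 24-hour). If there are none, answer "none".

09:10–10:25, 12:55–13:30, 14:55–17:05

Dana free within 09:00–19:00: 09:10–10:25, 12:55–17:55.
Kira free within 09:00–19:00: 09:00–12:00, 12:45–17:05.
Dana ∩ Kira: 09:10–10:25, 12:55–17:05.
Dana ∩ Kira ∩ Sven: 09:10–10:25, 12:55–13:30, 14:05–14:30, 14:55–17:05.
Windows ≥ 30 min: 09:10–10:25, 12:55–13:30, 14:55–17:05.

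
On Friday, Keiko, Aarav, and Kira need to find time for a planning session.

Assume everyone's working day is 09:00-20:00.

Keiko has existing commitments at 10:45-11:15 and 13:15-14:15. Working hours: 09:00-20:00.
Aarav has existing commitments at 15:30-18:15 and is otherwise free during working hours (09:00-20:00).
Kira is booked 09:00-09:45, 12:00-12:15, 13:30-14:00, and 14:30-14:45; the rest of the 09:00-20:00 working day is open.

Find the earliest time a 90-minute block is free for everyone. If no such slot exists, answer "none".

Keiko free within 09:00–20:00: 09:00–10:45, 11:15–13:15, 14:15–20:00.
Aarav free within 09:00–20:00: 09:00–15:30, 18:15–20:00.
Kira free within 09:00–20:00: 09:45–12:00, 12:15–13:30, 14:00–14:30, 14:45–20:00.
Keiko ∩ Aarav: 09:00–10:45, 11:15–13:15, 14:15–15:30, 18:15–20:00.
Keiko ∩ Aarav ∩ Kira: 09:45–10:45, 11:15–12:00, 12:15–13:15, 14:15–14:30, 14:45–15:30, 18:15–20:00.
Windows ≥ 90 min: 18:15–20:00.
Earliest such window starts at 18:15.

18:15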